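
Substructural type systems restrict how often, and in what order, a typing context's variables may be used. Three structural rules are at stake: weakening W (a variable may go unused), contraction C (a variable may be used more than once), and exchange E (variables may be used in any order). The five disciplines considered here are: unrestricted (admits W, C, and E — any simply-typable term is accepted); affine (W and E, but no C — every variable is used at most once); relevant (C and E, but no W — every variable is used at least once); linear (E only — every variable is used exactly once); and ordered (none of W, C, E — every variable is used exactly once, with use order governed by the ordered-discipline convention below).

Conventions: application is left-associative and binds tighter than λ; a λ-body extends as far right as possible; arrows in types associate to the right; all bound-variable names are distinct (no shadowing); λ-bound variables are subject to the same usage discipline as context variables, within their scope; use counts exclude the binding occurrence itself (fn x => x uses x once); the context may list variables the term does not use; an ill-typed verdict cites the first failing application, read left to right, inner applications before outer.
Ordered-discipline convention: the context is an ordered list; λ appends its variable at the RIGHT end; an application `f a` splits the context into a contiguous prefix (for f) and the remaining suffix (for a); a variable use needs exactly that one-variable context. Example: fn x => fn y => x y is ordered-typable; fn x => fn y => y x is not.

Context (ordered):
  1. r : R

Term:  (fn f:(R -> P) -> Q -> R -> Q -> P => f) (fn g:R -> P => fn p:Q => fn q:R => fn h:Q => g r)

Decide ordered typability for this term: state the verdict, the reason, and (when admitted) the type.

no — p, q, h left unused
counts: r: 1; f [bound]: 1; g [bound]: 1; p [bound]: 0; q [bound]: 0; h [bound]: 0
uses in reading order: f, g, r
typing: ✓ — (R -> P) -> Q -> R -> Q -> P
across the five disciplines: ordered ✗, linear ✗, affine ✓, relevant ✗, unrestricted ✓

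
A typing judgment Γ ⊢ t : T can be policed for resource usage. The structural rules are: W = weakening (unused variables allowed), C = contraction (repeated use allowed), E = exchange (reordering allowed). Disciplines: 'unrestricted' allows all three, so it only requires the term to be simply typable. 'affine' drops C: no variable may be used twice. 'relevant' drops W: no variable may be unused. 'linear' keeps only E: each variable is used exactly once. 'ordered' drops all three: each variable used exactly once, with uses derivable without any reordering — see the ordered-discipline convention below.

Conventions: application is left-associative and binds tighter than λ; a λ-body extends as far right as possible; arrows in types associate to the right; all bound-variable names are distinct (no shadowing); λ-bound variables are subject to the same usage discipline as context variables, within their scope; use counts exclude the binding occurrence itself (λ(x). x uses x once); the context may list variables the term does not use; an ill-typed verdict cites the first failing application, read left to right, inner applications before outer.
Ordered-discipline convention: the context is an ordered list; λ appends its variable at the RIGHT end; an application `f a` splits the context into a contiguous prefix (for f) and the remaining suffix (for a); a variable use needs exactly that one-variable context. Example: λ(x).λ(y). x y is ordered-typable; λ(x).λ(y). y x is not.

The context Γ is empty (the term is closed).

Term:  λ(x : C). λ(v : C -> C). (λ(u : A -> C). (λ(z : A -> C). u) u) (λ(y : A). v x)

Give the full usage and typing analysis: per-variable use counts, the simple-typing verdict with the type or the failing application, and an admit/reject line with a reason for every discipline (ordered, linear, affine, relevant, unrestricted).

counts: x (bound): 1, v (bound): 1, u (bound): 2, z (bound): 0, y (bound): 0
left-to-right use order: u, u, v, x
typing: well-typed at C -> (C -> C) -> A -> C
ordered ✗ (needs contraction — u ×2; needs weakening: z, y unused)
linear ✗ (needs contraction — u ×2; needs weakening: z, y unused)
affine ✗ (needs contraction — u ×2)
relevant ✗ (needs weakening: z, y unused)
unrestricted ✓ (type-checks (C -> (C -> C) -> A -> C) and nothing is barred)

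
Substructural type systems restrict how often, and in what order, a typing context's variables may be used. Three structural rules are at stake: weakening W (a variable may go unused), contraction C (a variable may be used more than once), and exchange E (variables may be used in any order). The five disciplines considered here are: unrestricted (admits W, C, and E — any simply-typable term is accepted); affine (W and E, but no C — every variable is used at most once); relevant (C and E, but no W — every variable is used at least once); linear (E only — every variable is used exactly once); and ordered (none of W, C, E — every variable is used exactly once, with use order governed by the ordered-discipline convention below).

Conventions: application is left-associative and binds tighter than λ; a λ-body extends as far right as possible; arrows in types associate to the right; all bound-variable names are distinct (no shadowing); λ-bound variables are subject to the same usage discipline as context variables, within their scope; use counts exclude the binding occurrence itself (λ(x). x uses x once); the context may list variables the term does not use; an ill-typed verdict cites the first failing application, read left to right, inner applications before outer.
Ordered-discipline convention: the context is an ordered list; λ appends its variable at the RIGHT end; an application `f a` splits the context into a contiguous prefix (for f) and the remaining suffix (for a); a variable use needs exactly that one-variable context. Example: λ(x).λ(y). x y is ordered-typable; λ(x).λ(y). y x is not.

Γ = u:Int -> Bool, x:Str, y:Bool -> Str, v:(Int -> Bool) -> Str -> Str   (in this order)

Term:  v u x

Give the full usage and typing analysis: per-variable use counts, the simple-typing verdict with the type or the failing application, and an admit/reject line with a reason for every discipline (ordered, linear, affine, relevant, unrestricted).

use counts: u: 1×; x: 1×; y: 0×; v: 1×
uses in reading order: v, u, x
typing: ✓ — Str
ordered ✗ (unused: y — weakening required)
linear ✗ (unused: y — weakening required)
affine ✓ (u, x, y, v: no repeats, contraction unneeded)
relevant ✗ (unused: y — weakening required)
unrestricted ✓ (well-typed at Str; no restrictions here)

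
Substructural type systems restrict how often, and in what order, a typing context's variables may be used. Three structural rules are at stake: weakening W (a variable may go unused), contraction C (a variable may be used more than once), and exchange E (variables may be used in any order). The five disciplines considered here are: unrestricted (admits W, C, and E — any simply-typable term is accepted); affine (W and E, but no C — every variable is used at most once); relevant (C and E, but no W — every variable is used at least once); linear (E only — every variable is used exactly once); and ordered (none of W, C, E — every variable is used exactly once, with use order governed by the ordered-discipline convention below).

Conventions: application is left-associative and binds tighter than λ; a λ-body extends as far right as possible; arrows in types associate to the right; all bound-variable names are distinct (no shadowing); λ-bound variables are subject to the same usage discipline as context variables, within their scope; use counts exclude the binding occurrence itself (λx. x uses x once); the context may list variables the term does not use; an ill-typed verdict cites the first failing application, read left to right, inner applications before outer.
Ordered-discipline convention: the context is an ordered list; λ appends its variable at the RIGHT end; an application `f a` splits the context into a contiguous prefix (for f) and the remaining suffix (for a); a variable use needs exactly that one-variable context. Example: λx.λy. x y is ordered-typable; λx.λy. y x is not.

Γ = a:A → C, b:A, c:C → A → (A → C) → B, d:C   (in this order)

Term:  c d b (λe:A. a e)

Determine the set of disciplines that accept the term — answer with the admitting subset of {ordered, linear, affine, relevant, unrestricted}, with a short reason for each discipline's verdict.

admitted by: linear, affine, relevant, unrestricted
use counts: a ×1; b ×1; c ×1; d ×1; e (bound) ×1
use order (left to right): c, d, b, a, e
typing: well-typed at B
ordered: ✗, needs exchange: uses follow c, d, b, a, e
linear: ✓, a, b, c, d, e: one use apiece
affine: ✓, none of a, b, c, d, e used more than once
relevant: ✓, every one of a, b, c, d, e appears
unrestricted: ✓, well-typed at B; no restrictions here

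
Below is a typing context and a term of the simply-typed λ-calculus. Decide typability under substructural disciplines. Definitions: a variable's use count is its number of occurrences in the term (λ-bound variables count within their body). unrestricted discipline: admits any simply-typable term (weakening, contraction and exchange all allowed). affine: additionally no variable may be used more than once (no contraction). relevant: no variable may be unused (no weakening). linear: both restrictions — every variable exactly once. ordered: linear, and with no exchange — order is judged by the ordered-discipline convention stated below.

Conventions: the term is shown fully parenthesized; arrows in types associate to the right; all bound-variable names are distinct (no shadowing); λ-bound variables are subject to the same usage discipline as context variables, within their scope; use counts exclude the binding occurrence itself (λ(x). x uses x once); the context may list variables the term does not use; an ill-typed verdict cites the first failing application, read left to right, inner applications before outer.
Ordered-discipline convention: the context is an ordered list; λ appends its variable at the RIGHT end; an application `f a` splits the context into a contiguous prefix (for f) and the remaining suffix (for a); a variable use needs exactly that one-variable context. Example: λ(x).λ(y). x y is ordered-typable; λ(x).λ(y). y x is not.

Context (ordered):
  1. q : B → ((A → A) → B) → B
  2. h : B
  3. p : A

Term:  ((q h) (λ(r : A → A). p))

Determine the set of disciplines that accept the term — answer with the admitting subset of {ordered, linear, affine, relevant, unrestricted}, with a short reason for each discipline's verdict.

admitted by: none
usage: q: 1×, h: 1×, p: 1×, r (λ-bound): 0×
order of uses: q, h, p
typing: ill-typed: a function awaiting (A → A) → B gets (A → A) → A
ordered: ✗ — fails simple typing
linear: ✗ — a type mismatch blocks all five
affine: ✗ — the type mismatch rejects it
relevant: ✗ — not simply typable
unrestricted: ✗ — fails simple typing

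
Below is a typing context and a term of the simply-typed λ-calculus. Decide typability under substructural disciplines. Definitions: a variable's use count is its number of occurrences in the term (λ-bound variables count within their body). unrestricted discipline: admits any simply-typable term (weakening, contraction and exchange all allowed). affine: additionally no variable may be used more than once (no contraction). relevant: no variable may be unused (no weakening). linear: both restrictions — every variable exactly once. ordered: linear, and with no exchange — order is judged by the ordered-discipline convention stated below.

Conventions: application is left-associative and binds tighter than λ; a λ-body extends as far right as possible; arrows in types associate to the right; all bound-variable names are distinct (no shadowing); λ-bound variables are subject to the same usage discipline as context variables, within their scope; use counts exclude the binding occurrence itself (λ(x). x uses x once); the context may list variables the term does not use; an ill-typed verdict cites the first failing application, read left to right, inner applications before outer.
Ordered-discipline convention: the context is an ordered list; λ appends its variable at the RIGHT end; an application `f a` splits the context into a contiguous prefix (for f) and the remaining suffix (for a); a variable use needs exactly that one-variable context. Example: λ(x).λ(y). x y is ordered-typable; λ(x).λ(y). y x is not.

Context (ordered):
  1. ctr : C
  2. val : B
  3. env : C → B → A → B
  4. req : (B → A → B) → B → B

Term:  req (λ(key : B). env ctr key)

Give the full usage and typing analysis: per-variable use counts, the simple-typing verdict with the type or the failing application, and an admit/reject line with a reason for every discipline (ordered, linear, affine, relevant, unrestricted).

counts: ctr ×1; val ×0; env ×1; req ×1; key [bound] ×1
uses in reading order: req, env, ctr, key
typing: well-typed — term : B → B
ordered: ✗, val left unused
linear: ✗, val left unused
affine: ✓, none of ctr, val, env, req, key used more than once
relevant: ✗, val left unused
unrestricted: ✓, simply typable at B → B; W, C, E all held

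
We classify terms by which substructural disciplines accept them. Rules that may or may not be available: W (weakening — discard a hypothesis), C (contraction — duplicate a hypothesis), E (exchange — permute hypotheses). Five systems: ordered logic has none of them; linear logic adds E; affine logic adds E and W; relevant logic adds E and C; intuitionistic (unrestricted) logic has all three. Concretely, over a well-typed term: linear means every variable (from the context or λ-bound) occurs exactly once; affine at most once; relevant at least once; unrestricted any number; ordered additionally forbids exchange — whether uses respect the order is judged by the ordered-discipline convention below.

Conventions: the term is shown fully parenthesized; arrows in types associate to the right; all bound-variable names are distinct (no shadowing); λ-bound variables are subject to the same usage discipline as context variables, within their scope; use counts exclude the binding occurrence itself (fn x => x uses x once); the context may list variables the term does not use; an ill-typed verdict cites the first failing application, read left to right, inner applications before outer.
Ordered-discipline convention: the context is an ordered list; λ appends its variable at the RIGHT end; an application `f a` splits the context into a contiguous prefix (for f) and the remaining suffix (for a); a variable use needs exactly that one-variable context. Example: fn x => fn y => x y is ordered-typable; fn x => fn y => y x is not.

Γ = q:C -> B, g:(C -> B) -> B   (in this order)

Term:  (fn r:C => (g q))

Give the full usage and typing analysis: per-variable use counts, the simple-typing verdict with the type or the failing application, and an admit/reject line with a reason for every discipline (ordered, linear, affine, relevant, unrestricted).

variable uses: q ×1, g ×1, r (bound) ×0
order of uses: g, q
typing: ✓ — C -> B
ordered: ✗ — r never used (weakening)
linear: ✗ — r never used (weakening)
affine: ✓ — none of q, g, r used more than once
relevant: ✗ — r never used (weakening)
unrestricted: ✓ — type-checks (C -> B) and nothing is barred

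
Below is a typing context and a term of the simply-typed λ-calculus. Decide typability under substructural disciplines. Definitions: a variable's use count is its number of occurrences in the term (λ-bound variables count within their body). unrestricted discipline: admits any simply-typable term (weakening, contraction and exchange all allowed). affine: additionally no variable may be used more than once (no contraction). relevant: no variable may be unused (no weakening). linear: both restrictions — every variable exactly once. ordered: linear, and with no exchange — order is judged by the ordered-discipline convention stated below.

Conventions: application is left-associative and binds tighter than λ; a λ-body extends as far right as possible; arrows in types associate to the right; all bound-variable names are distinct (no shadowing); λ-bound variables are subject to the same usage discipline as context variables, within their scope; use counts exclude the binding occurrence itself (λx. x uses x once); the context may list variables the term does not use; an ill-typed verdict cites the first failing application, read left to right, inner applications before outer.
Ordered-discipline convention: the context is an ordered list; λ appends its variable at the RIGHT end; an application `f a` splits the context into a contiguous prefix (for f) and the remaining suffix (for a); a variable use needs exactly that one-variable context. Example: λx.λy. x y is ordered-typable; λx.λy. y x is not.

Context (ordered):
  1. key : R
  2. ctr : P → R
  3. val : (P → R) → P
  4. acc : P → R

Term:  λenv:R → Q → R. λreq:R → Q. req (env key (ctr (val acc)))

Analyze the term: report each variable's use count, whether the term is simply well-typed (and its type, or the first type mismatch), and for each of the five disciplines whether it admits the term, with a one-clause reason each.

variable uses: key: 1×, ctr: 1×, val: 1×, acc: 1×, env (bound): 1×, req (bound): 1×
order of uses: req, env, key, ctr, val, acc
typing: ill-typed: argument of type R where Q is required
ordered: ✗, a type mismatch blocks all five
linear: ✗, the type mismatch rejects it
affine: ✗, not simply typable
relevant: ✗, fails simple typing
unrestricted: ✗, a type mismatch blocks all five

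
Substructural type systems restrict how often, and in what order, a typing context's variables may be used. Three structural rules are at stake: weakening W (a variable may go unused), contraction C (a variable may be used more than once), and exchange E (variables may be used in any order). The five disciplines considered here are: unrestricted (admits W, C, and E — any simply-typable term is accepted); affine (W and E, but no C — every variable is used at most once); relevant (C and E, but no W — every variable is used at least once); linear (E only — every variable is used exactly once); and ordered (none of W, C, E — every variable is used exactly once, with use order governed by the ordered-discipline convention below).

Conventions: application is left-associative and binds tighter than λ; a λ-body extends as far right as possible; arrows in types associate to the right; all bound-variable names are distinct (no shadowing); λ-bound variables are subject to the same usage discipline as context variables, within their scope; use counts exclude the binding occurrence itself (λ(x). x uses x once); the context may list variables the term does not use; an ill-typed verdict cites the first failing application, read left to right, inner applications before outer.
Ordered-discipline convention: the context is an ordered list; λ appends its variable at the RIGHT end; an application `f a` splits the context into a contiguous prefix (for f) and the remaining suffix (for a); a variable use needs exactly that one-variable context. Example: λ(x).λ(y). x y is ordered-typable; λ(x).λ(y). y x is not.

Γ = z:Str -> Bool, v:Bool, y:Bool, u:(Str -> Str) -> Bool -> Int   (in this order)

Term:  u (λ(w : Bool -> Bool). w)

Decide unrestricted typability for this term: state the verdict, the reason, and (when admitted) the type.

no — not simply typable
use counts: z: 0×, v: 0×, y: 0×, u: 1×, w [bound]: 1×
order of uses: u, w
typing: ill-typed: an application expects Str -> Str but receives (Bool -> Bool) -> Bool -> Bool
across the five disciplines: ordered ✗ | linear ✗ | affine ✗ | relevant ✗ | unrestricted ✗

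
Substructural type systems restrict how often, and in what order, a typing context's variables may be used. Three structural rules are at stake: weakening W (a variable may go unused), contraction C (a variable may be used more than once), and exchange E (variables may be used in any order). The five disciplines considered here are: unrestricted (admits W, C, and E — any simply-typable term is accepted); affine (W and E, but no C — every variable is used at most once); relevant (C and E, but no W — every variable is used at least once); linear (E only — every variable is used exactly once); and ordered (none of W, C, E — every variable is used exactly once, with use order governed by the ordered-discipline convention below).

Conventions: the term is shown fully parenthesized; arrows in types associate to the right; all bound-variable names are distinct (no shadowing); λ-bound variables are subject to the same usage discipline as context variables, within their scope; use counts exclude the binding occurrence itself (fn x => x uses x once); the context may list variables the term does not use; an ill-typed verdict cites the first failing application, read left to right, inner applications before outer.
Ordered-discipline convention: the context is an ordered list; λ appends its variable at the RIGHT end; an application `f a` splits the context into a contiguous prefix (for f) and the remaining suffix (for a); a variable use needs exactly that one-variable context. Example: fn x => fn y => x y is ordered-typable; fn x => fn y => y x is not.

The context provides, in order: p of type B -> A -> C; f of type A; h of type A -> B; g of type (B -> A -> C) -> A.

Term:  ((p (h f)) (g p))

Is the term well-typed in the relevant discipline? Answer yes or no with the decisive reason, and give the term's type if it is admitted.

yes — p, f, h, g: all used, weakening unneeded; term : C
usage: p: 2×, f: 1×, h: 1×, g: 1×
order of uses: p, h, f, g, p
typing: the term checks, with type C
per-discipline verdicts: ordered ✗ · linear ✗ · affine ✗ · relevant ✓ · unrestricted ✓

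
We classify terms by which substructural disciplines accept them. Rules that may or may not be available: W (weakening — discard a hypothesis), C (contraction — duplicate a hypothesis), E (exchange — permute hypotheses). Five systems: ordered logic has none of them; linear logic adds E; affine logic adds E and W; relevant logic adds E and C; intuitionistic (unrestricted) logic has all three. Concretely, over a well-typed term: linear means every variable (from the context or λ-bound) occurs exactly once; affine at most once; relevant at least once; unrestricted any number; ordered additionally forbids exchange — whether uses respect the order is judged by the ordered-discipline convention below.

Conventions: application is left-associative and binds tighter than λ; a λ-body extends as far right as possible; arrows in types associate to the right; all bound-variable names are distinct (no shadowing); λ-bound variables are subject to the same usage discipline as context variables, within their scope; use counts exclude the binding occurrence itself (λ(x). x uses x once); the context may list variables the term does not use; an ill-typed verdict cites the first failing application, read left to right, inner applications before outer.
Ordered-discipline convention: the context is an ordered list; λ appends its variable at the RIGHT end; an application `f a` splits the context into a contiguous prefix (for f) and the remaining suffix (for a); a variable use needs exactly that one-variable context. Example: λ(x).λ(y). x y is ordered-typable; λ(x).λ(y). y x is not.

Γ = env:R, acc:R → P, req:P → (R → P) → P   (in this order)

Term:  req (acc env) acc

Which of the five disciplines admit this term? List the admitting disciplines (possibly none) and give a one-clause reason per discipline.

admitted by: relevant, unrestricted
variable uses: env=1; acc=2; req=1
use order (left to right): req, acc, env, acc
typing: the term checks, with type P
ordered ✗ (acc ×2 used more than once (contraction))
linear ✗ (acc ×2 used more than once (contraction))
affine ✗ (acc ×2 used more than once (contraction))
relevant ✓ (env, acc, req: all used, weakening unneeded)
unrestricted ✓ (well-typed at P; no restrictions here)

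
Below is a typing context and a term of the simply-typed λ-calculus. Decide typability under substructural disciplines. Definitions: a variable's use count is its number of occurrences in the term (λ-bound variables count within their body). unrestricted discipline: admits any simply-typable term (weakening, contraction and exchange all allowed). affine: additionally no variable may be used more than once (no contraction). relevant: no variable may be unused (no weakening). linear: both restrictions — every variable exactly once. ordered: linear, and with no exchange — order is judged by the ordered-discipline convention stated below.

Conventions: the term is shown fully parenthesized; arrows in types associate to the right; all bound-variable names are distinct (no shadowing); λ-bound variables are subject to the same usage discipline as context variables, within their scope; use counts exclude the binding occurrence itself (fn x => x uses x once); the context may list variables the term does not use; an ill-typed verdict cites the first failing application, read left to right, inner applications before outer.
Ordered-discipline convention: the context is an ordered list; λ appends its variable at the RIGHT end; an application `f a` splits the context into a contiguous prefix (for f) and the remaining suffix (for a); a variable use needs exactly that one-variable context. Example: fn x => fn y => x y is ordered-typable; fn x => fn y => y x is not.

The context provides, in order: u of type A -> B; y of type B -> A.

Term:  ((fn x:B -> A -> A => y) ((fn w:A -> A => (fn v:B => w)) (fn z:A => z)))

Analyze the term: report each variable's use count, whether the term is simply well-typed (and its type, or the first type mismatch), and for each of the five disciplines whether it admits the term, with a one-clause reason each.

use counts: u=0, y=1, x (λ-bound)=0, w (λ-bound)=1, v (λ-bound)=0, z (λ-bound)=1
order of uses: y, w, z
typing: well-typed — term : B -> A
ordered: ✗ — u, x, v left unused
linear: ✗ — u, x, v left unused
affine: ✓ — none of u, y, x, w, v, z used more than once
relevant: ✗ — u, x, v left unused
unrestricted: ✓ — typability at B -> A is all that's needed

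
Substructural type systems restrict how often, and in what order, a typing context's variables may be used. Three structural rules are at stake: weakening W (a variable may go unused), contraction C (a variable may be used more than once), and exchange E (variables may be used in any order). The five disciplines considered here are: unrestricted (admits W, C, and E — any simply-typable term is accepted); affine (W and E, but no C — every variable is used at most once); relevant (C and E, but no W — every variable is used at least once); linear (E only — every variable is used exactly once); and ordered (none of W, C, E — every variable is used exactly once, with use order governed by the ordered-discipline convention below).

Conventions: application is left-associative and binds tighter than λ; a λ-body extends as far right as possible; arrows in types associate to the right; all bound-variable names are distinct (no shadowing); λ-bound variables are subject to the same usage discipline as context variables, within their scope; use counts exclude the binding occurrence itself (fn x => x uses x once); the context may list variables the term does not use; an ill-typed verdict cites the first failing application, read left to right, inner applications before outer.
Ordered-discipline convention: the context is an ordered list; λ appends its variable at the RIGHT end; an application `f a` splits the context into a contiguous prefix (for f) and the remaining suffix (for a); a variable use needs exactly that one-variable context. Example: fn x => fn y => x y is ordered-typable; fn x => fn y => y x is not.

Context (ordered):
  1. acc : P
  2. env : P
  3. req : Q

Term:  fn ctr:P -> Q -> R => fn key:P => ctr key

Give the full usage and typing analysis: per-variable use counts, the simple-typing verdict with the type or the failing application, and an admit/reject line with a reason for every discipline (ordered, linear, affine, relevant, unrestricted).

counts: acc: 0; env: 0; req: 0; ctr (bound): 1; key (bound): 1
uses in reading order: ctr, key
typing: the term checks, with type (P -> Q -> R) -> P -> Q -> R
ordered: ✗ — acc, env, req left unused
linear: ✗ — acc, env, req left unused
affine: ✓ — no duplicate uses among acc, env, req, ctr, key
relevant: ✗ — acc, env, req left unused
unrestricted: ✓ — typability at (P -> Q -> R) -> P -> Q -> R is all that's needed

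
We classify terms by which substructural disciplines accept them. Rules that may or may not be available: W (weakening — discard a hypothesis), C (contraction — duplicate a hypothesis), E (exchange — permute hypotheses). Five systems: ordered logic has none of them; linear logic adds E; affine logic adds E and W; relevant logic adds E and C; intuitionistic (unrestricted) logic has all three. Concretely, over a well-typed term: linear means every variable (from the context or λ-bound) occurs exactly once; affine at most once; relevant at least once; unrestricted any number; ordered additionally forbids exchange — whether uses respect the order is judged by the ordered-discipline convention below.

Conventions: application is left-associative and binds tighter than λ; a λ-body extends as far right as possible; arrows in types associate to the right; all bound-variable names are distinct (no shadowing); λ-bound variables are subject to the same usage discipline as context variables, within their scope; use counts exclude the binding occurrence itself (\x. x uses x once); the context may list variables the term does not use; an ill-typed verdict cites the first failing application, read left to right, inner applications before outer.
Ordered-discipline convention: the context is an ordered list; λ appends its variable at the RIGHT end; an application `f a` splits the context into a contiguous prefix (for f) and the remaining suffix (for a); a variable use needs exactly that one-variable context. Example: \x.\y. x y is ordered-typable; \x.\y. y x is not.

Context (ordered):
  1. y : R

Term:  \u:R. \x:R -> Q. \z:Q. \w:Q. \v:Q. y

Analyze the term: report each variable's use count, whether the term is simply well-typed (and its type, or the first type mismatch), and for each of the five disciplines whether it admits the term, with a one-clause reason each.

counts: y ×1, u [bound] ×0, x [bound] ×0, z [bound] ×0, w [bound] ×0, v [bound] ×0
order of uses: y
typing: well-typed at R -> (R -> Q) -> Q -> Q -> Q -> R
ordered ✗ (needs weakening: u, x, z, w, v unused)
linear ✗ (needs weakening: u, x, z, w, v unused)
affine ✓ (no duplicate uses among y, u, x, z, w, v)
relevant ✗ (needs weakening: u, x, z, w, v unused)
unrestricted ✓ (simply typable at R -> (R -> Q) -> Q -> Q -> Q -> R; W, C, E all held)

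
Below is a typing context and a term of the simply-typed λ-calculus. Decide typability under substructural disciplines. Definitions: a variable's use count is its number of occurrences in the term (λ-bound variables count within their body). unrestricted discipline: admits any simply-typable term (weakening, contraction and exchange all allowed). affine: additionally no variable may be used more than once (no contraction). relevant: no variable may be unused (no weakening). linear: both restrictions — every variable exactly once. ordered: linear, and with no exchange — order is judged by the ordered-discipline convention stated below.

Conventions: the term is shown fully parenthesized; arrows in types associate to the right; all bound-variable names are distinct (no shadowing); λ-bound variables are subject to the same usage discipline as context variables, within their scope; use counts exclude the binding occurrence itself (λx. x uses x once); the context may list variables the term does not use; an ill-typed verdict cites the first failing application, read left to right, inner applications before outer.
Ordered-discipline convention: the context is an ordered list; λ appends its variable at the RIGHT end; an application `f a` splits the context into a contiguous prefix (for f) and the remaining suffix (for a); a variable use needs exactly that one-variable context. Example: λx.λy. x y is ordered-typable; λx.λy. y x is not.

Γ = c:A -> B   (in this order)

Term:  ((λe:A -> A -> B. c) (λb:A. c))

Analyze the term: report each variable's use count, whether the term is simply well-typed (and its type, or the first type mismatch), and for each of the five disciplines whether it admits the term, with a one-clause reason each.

use counts: c: 2, e [bound]: 0, b [bound]: 0
left-to-right use order: c, c
typing: ✓ — A -> B
ordered ✗ (uses contraction: c ×2; unused: e, b — weakening required)
linear ✗ (uses contraction: c ×2; unused: e, b — weakening required)
affine ✗ (uses contraction: c ×2)
relevant ✗ (unused: e, b — weakening required)
unrestricted ✓ (well-typed at A -> B; no restrictions here)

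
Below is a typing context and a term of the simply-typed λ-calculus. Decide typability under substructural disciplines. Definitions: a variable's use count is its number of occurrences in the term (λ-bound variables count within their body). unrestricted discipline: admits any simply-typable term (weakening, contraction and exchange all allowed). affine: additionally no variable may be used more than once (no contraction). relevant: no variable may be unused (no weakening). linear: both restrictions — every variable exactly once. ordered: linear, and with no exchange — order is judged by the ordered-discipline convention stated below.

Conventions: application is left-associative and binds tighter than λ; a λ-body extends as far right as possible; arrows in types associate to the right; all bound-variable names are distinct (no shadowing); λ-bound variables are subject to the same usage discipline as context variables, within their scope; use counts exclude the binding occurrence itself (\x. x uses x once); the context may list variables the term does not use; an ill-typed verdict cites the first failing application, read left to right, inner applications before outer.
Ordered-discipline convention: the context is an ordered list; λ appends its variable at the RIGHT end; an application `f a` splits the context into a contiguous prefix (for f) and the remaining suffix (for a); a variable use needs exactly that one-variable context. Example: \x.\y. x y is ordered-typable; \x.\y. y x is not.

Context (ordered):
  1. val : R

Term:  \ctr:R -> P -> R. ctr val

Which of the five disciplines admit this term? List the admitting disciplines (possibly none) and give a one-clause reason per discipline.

accepted by: linear, affine, relevant, unrestricted
usage: val: 1×, ctr (λ-bound): 1×
left-to-right use order: ctr, val
typing: well-typed — term : (R -> P -> R) -> P -> R
ordered: ✗ — no ordered split (uses run ctr, val)
linear: ✓ — single use per variable (val, ctr)
affine: ✓ — val, ctr: no repeats, contraction unneeded
relevant: ✓ — at least one use each (val, ctr)
unrestricted: ✓ — type-checks ((R -> P -> R) -> P -> R) and nothing is barred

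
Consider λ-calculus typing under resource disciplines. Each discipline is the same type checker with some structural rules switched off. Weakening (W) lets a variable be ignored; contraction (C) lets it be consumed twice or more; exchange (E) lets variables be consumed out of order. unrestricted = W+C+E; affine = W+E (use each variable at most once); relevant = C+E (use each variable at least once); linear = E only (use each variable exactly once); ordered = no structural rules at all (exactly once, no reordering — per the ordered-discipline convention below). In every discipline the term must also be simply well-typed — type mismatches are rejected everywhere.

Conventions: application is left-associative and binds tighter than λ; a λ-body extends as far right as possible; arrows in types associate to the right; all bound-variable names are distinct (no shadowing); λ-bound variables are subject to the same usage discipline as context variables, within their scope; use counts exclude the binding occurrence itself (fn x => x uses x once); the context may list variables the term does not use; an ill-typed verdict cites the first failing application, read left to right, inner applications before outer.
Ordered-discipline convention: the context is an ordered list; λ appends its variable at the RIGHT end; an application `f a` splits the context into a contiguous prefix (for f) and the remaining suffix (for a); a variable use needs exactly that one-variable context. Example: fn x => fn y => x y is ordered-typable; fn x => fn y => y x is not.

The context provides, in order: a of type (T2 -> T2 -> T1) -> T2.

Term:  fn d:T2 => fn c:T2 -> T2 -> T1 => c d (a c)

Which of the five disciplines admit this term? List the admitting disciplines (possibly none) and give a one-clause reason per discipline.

admitting disciplines: relevant, unrestricted
use counts: a: 1; d (λ-bound): 1; c (λ-bound): 2
order of uses: c, d, a, c
typing: well-typed — term : T2 -> (T2 -> T2 -> T1) -> T1
ordered: ✗ — repeated use of c ×2
linear: ✗ — repeated use of c ×2
affine: ✗ — repeated use of c ×2
relevant: ✓ — every one of a, d, c appears
unrestricted: ✓ — type-checks (T2 -> (T2 -> T2 -> T1) -> T1) and nothing is barred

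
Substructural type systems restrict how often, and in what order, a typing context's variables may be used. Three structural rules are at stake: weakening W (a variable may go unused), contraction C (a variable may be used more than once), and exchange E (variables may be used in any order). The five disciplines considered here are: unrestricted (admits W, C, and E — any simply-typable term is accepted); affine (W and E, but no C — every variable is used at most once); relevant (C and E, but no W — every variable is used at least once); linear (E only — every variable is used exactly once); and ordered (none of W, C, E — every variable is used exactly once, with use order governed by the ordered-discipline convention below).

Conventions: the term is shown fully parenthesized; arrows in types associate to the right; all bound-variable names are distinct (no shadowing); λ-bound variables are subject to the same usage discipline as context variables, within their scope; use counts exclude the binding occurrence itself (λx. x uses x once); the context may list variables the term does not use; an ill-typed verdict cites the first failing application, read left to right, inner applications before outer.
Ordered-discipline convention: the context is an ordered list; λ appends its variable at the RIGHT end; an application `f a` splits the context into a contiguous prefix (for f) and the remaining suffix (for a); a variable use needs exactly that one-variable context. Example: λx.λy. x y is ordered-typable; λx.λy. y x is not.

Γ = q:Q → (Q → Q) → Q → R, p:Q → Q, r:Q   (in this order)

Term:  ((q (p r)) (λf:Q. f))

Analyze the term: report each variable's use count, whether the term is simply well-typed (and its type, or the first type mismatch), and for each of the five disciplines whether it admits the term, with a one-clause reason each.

variable uses: q ×1, p ×1, r ×1, f [bound] ×1
uses in reading order: q, p, r, f
typing: ✓ — Q → R
ordered: ✓ — one use each (q, p, r, f); ordered split holds
linear: ✓ — each of q, p, r, f used exactly once
affine: ✓ — none of q, p, r, f used more than once
relevant: ✓ — q, p, r, f: all used, weakening unneeded
unrestricted: ✓ — typability at Q → R is all that's needed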